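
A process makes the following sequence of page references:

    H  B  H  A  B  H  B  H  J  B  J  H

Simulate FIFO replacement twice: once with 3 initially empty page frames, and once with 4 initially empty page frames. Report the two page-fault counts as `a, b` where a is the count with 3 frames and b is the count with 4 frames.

3 frames: F F . F . . . . F . . F → 5 faults.
4 frames: F F . F . . . . F . . . → 4 faults.
4 < 5: adding a frame reduced faults, as is typical.

5, 4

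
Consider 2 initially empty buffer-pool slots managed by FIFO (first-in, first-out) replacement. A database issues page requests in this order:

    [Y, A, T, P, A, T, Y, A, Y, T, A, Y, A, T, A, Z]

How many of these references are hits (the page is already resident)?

Y -> miss, frames (Y)
A -> miss, frames (Y A)
T -> miss, evict Y, frames (A T)
P -> miss, evict A, frames (T P)
A -> miss, evict T, frames (P A)
T -> miss, evict P, frames (A T)
Y -> miss, evict A, frames (T Y)
A -> miss, evict T, frames (Y A)
Y -> hit
T -> miss, evict Y, frames (A T)
A -> hit
Y -> miss, evict A, frames (T Y)
A -> miss, evict T, frames (Y A)
T -> miss, evict Y, frames (A T)
A -> hit
Z -> miss, evict A, frames (T Z)
Hits: 3.

3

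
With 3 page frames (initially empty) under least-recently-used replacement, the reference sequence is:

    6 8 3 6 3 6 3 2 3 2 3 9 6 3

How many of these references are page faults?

6 -> miss, frames {6}
8 -> miss, frames {6,8}
3 -> miss, frames {6,8,3}
6 -> hit
3 -> hit
6 -> hit
3 -> hit
2 -> miss, evict 8, frames {6,3,2}
3 -> hit
2 -> hit
3 -> hit
9 -> miss, evict 6, frames {2,3,9}
6 -> miss, evict 2, frames {3,9,6}
3 -> hit
Page faults: 6.

6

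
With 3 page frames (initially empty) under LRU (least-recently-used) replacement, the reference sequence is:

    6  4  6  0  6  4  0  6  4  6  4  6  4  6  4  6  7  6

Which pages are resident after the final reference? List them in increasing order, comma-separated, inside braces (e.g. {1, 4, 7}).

6: miss, frames (6)
4: miss, frames (6 4)
6: hit
0: miss, frames (4 6 0)
6: hit
4: hit
0: hit
6: hit
4: hit
6: hit
4: hit
6: hit
4: hit
6: hit
4: hit
6: hit
7: miss, evict 0, frames (4 6 7)
6: hit

{4, 6, 7}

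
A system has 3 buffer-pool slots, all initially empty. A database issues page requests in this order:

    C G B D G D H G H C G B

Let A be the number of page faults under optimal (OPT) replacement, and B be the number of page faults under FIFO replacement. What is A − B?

-2

Under OPT: F F F F . . F . . . . F → 6 faults.
Under FIFO: F F F F . . F F . F . F → 8 faults.
A − B = 6 − 8 = -2.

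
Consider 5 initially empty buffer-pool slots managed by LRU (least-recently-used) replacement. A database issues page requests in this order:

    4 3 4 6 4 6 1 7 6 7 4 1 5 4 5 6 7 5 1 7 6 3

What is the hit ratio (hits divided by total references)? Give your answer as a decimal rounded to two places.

4 → miss, frames [4]
3 → miss, frames [4, 3]
4 → hit
6 → miss, frames [3, 4, 6]
4 → hit
6 → hit
1 → miss, frames [3, 4, 6, 1]
7 → miss, frames [3, 4, 6, 1, 7]
6 → hit
7 → hit
4 → hit
1 → hit
5 → miss, evict 3, frames [6, 7, 4, 1, 5]
4 → hit
5 → hit
6 → hit
7 → hit
5 → hit
1 → hit
7 → hit
6 → hit
3 → miss, evict 4, frames [5, 1, 7, 6, 3]
Hits: 15 of 22 references → 15/22 = 0.6818.

0.68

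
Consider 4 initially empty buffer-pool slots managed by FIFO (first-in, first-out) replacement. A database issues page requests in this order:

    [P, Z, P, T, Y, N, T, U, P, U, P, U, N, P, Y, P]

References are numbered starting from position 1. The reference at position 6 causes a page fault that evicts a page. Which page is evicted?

pos 1: P: miss, frames (P)
pos 2: Z: miss, frames (P Z)
pos 3: P: hit
pos 4: T: miss, frames (P Z T)
pos 5: Y: miss, frames (P Z T Y)
pos 6: N: miss, evict P, frames (Z T Y N)
At position 6, page P is evicted.

P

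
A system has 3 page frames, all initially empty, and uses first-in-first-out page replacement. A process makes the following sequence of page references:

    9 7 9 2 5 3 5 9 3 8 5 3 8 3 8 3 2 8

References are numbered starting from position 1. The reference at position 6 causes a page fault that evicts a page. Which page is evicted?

7

pos 1: 9: fault, frames {9}
pos 2: 7: fault, frames {9,7}
pos 3: 9: hit
pos 4: 2: fault, frames {9,7,2}
pos 5: 5: fault, evict 9, frames {7,2,5}
pos 6: 3: fault, evict 7, frames {2,5,3}
At position 6, page 7 is evicted.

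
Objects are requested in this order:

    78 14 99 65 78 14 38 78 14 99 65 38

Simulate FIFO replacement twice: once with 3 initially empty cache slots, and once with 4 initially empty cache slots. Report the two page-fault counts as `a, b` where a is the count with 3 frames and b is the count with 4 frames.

9, 10

3 frames: F F F F F F F . . F F . → 9 faults.
4 frames: F F F F . . F F F F F F → 10 faults.
10 > 9: adding a frame increased faults — Belady's anomaly.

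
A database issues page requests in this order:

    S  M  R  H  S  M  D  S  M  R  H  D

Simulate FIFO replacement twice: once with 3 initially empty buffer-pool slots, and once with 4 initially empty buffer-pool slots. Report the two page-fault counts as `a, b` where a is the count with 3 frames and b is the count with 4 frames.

9, 10

3 frames: F F F F F F F . . F F . → 9 faults.
4 frames: F F F F . . F F F F F F → 10 faults.
10 > 9: adding a frame increased faults — Belady's anomaly.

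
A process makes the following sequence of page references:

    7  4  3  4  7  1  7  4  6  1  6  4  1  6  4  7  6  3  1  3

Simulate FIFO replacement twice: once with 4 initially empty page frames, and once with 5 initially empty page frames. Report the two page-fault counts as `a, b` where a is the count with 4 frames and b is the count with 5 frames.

6, 5

4 frames: F F F . . F . . F . . . . . . F . . . . → 6 faults.
5 frames: F F F . . F . . F . . . . . . . . . . . → 5 faults.
5 < 6: adding a frame reduced faults, as is typical.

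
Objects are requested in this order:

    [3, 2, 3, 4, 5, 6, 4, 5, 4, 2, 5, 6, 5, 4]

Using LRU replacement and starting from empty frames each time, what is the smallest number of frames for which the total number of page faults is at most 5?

f=1: 14 faults
f=2: 11 faults
f=3: 8 faults
f=4: 6 faults
f=5: 5 faults
Smallest f with faults ≤ 5 is 5.

5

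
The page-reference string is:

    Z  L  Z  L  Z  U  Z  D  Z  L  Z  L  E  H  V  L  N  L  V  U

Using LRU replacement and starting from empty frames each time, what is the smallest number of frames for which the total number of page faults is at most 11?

f=1: 20 faults
f=2: 12 faults
f=3: 11 faults
f=4: 9 faults
f=5: 9 faults
f=6: 9 faults
f=7: 9 faults
f=8: 8 faults
Smallest f with faults ≤ 11 is 3.

3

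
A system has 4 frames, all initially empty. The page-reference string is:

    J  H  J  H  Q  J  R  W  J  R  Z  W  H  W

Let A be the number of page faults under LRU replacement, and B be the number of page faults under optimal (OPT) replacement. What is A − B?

1

Under LRU: F F . . F . F F . . F . F . → 7 faults.
Under OPT: F F . . F . F F . . F . . . → 6 faults.
A − B = 7 − 6 = 1.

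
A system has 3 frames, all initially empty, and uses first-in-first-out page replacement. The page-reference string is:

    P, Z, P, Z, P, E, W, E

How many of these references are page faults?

P → miss, frames {P}
Z → miss, frames {P,Z}
P → hit
Z → hit
P → hit
E → miss, frames {P,Z,E}
W → miss, evict P, frames {Z,E,W}
E → hit
Page faults: 4.

4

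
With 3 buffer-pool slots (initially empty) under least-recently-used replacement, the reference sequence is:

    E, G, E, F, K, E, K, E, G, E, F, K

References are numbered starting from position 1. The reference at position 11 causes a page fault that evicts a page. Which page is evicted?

K

pos 1: E → fault, frames (E)
pos 2: G → fault, frames (E G)
pos 3: E → hit
pos 4: F → fault, frames (G E F)
pos 5: K → fault, evict G, frames (E F K)
pos 6: E → hit
pos 7: K → hit
pos 8: E → hit
pos 9: G → fault, evict F, frames (K E G)
pos 10: E → hit
pos 11: F → fault, evict K, frames (G E F)
At position 11, page K is evicted.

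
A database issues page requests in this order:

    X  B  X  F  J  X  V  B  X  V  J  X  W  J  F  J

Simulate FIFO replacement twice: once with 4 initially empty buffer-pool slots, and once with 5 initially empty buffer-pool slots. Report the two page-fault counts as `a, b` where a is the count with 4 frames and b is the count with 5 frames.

4 frames: F F . F F . F . F . . . F . F F → 9 faults.
5 frames: F F . F F . F . . . . . F . . . → 6 faults.
6 < 9: adding a frame reduced faults, as is typical.

9, 6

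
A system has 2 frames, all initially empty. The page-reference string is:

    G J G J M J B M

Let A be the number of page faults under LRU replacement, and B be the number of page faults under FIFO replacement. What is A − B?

1

Under LRU: F F . . F . F F → 5 faults.
Under FIFO: F F . . F . F . → 4 faults.
A − B = 5 − 4 = 1.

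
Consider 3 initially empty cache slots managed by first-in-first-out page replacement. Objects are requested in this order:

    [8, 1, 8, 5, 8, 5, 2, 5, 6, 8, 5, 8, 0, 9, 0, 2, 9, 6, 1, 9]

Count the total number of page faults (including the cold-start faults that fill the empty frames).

13

8 → miss, frames {8}
1 → miss, frames {8,1}
8 → hit
5 → miss, frames {8,1,5}
8 → hit
5 → hit
2 → miss, evict 8, frames {1,5,2}
5 → hit
6 → miss, evict 1, frames {5,2,6}
8 → miss, evict 5, frames {2,6,8}
5 → miss, evict 2, frames {6,8,5}
8 → hit
0 → miss, evict 6, frames {8,5,0}
9 → miss, evict 8, frames {5,0,9}
0 → hit
2 → miss, evict 5, frames {0,9,2}
9 → hit
6 → miss, evict 0, frames {9,2,6}
1 → miss, evict 9, frames {2,6,1}
9 → miss, evict 2, frames {6,1,9}
Page faults: 13.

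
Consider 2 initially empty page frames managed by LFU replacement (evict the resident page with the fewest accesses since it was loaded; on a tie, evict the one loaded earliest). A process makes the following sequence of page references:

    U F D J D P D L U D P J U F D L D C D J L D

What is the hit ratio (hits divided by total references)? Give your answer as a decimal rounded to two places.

0.32

U: fault, frames (U)
F: fault, frames (U F)
D: fault, evict U, frames (F D)
J: fault, evict F, frames (D J)
D: hit
P: fault, evict J, frames (D P)
D: hit
L: fault, evict P, frames (D L)
U: fault, evict L, frames (D U)
D: hit
P: fault, evict U, frames (D P)
J: fault, evict P, frames (D J)
U: fault, evict J, frames (D U)
F: fault, evict U, frames (D F)
D: hit
L: fault, evict F, frames (D L)
D: hit
C: fault, evict L, frames (D C)
D: hit
J: fault, evict C, frames (D J)
L: fault, evict J, frames (D L)
D: hit
Hits: 7 of 22 references → 7/22 = 0.3182.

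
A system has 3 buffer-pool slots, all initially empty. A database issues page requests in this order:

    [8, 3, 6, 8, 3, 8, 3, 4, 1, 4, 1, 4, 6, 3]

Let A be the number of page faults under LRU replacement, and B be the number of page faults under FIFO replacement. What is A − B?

1

Under LRU: F F F . . . . F F . . . F F → 7 faults.
Under FIFO: F F F . . . . F F . . . . F → 6 faults.
A − B = 7 − 6 = 1.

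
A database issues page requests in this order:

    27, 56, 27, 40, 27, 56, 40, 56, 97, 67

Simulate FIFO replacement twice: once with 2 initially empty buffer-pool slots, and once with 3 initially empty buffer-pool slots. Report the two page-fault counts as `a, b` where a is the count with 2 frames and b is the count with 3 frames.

8, 5

2 frames: F F . F F F F . F F → 8 faults.
3 frames: F F . F . . . . F F → 5 faults.
5 < 8: adding a frame reduced faults, as is typical.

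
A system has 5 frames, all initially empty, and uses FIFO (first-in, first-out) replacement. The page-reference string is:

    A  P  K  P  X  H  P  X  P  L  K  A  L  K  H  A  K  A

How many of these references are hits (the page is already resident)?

A -> fault, frames {A}
P -> fault, frames {A,P}
K -> fault, frames {A,P,K}
P -> hit
X -> fault, frames {A,P,K,X}
H -> fault, frames {A,P,K,X,H}
P -> hit
X -> hit
P -> hit
L -> fault, evict A, frames {P,K,X,H,L}
K -> hit
A -> fault, evict P, frames {K,X,H,L,A}
L -> hit
K -> hit
H -> hit
A -> hit
K -> hit
A -> hit
Hits: 11.

11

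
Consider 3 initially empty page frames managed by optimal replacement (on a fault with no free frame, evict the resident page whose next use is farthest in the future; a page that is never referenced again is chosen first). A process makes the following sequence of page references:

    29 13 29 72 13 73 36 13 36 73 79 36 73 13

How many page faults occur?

7

29 → miss, frames (29)
13 → miss, frames (29 13)
29 → hit
72 → miss, frames (29 13 72)
13 → hit
73 → miss, evict 72, frames (29 13 73)
36 → miss, evict 29, frames (13 73 36)
13 → hit
36 → hit
73 → hit
79 → miss, evict 13, frames (73 36 79)
36 → hit
73 → hit
13 → miss, evict 79, frames (73 36 13)
Page faults: 7.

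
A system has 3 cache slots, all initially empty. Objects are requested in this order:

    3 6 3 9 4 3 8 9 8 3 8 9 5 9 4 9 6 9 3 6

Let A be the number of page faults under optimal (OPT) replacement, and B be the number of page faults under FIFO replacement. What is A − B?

Under OPT: F F . F F . F . . . . . F . F . F . . . → 8 faults.
Under FIFO: F F . F F F F F . . . . F . F . F F F . → 12 faults.
A − B = 8 − 12 = -4.

-4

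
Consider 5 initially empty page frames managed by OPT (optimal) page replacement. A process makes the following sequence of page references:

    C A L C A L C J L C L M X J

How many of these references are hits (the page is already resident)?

8

C: fault, frames [C]
A: fault, frames [C, A]
L: fault, frames [C, A, L]
C: hit
A: hit
L: hit
C: hit
J: fault, frames [C, A, L, J]
L: hit
C: hit
L: hit
M: fault, frames [C, A, L, J, M]
X: fault, evict M, frames [C, A, L, J, X]
J: hit
Hits: 8.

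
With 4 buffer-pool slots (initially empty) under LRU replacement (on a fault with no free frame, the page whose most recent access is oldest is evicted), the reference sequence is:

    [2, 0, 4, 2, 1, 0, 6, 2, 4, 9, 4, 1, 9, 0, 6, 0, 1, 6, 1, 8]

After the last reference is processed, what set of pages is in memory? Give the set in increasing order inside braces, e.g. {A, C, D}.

{0, 1, 6, 8}

2: miss, frames [2]
0: miss, frames [2, 0]
4: miss, frames [2, 0, 4]
2: hit
1: miss, frames [0, 4, 2, 1]
0: hit
6: miss, evict 4, frames [2, 1, 0, 6]
2: hit
4: miss, evict 1, frames [0, 6, 2, 4]
9: miss, evict 0, frames [6, 2, 4, 9]
4: hit
1: miss, evict 6, frames [2, 9, 4, 1]
9: hit
0: miss, evict 2, frames [4, 1, 9, 0]
6: miss, evict 4, frames [1, 9, 0, 6]
0: hit
1: hit
6: hit
1: hit
8: miss, evict 9, frames [0, 6, 1, 8]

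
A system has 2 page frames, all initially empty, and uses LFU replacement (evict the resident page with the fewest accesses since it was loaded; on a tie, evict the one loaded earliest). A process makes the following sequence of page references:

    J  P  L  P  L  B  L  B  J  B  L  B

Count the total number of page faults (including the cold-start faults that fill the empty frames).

6

J -> fault, frames [J]
P -> fault, frames [J, P]
L -> fault, evict J, frames [P, L]
P -> hit
L -> hit
B -> fault, evict P, frames [L, B]
L -> hit
B -> hit
J -> fault, evict B, frames [L, J]
B -> fault, evict J, frames [L, B]
L -> hit
B -> hit
Page faults: 6.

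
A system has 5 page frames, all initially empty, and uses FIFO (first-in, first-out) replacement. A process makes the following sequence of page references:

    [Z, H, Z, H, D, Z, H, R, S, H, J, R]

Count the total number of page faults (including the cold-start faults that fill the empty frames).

Z: miss, frames [Z]
H: miss, frames [Z, H]
Z: hit
H: hit
D: miss, frames [Z, H, D]
Z: hit
H: hit
R: miss, frames [Z, H, D, R]
S: miss, frames [Z, H, D, R, S]
H: hit
J: miss, evict Z, frames [H, D, R, S, J]
R: hit
Page faults: 6.

6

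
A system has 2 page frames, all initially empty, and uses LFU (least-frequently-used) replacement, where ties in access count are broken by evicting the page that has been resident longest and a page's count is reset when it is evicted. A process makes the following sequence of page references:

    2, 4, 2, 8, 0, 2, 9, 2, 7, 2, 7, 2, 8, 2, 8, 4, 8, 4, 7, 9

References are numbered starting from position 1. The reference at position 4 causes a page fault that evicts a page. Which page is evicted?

pos 1: 2 -> miss, frames {2}
pos 2: 4 -> miss, frames {2,4}
pos 3: 2 -> hit
pos 4: 8 -> miss, evict 4, frames {2,8}
At position 4, page 4 is evicted.

4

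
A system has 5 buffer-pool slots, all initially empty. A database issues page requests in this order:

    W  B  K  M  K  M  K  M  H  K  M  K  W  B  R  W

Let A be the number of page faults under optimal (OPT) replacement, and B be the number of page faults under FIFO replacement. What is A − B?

Under OPT: F F F F . . . . F . . . . . F . → 6 faults.
Under FIFO: F F F F . . . . F . . . . . F F → 7 faults.
A − B = 6 − 7 = -1.

-1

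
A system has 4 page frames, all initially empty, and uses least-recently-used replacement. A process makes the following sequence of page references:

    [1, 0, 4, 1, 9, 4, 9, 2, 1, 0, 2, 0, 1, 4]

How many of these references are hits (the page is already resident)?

7

1 → miss, frames (1)
0 → miss, frames (1 0)
4 → miss, frames (1 0 4)
1 → hit
9 → miss, frames (0 4 1 9)
4 → hit
9 → hit
2 → miss, evict 0, frames (1 4 9 2)
1 → hit
0 → miss, evict 4, frames (9 2 1 0)
2 → hit
0 → hit
1 → hit
4 → miss, evict 9, frames (2 0 1 4)
Hits: 7.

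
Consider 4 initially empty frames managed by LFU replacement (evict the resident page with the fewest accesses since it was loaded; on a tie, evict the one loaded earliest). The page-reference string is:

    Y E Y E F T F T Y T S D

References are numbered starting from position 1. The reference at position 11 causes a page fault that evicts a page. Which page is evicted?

E

pos 1: Y -> miss, frames {Y}
pos 2: E -> miss, frames {Y,E}
pos 3: Y -> hit
pos 4: E -> hit
pos 5: F -> miss, frames {Y,E,F}
pos 6: T -> miss, frames {Y,E,F,T}
pos 7: F -> hit
pos 8: T -> hit
pos 9: Y -> hit
pos 10: T -> hit
pos 11: S -> miss, evict E, frames {Y,F,T,S}
At position 11, page E is evicted.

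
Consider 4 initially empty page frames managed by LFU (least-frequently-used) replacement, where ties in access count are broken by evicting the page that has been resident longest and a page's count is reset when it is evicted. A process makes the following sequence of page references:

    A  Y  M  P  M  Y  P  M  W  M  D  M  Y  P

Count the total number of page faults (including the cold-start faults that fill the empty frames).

6

A → miss, frames (A)
Y → miss, frames (A Y)
M → miss, frames (A Y M)
P → miss, frames (A Y M P)
M → hit
Y → hit
P → hit
M → hit
W → miss, evict A, frames (Y M P W)
M → hit
D → miss, evict W, frames (Y M P D)
M → hit
Y → hit
P → hit
Page faults: 6.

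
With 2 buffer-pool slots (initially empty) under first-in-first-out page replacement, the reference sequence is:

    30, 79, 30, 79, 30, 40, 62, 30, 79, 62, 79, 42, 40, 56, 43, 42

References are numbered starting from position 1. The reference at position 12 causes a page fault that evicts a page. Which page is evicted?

pos 1: 30 → miss, frames [30]
pos 2: 79 → miss, frames [30, 79]
pos 3: 30 → hit
pos 4: 79 → hit
pos 5: 30 → hit
pos 6: 40 → miss, evict 30, frames [79, 40]
pos 7: 62 → miss, evict 79, frames [40, 62]
pos 8: 30 → miss, evict 40, frames [62, 30]
pos 9: 79 → miss, evict 62, frames [30, 79]
pos 10: 62 → miss, evict 30, frames [79, 62]
pos 11: 79 → hit
pos 12: 42 → miss, evict 79, frames [62, 42]
At position 12, page 79 is evicted.

79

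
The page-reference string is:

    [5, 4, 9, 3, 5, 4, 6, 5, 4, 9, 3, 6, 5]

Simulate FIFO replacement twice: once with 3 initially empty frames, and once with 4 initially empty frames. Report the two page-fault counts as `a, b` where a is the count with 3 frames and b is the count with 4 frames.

10, 11

3 frames: F F F F F F F . . F F . F → 10 faults.
4 frames: F F F F . . F F F F F F F → 11 faults.
11 > 10: adding a frame increased faults — Belady's anomaly.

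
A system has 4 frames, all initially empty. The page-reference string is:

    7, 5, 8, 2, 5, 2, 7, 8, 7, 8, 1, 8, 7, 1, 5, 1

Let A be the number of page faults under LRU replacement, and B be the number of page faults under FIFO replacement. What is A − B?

-1

Under LRU: F F F F . . . . . . F . . . F . → 6 faults.
Under FIFO: F F F F . . . . . . F . F . F . → 7 faults.
A − B = 6 − 7 = -1.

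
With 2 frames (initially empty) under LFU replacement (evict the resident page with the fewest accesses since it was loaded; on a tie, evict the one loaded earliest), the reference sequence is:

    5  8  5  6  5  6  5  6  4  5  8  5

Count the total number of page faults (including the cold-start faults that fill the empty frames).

5 → fault, frames [5]
8 → fault, frames [5, 8]
5 → hit
6 → fault, evict 8, frames [5, 6]
5 → hit
6 → hit
5 → hit
6 → hit
4 → fault, evict 6, frames [5, 4]
5 → hit
8 → fault, evict 4, frames [5, 8]
5 → hit
Page faults: 5.

5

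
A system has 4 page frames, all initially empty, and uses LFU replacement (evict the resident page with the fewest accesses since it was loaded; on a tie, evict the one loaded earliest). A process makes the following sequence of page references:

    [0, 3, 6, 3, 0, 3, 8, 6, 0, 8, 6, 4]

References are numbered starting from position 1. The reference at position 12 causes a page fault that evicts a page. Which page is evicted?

pos 1: 0 → miss, frames (0)
pos 2: 3 → miss, frames (0 3)
pos 3: 6 → miss, frames (0 3 6)
pos 4: 3 → hit
pos 5: 0 → hit
pos 6: 3 → hit
pos 7: 8 → miss, frames (0 3 6 8)
pos 8: 6 → hit
pos 9: 0 → hit
pos 10: 8 → hit
pos 11: 6 → hit
pos 12: 4 → miss, evict 8, frames (0 3 6 4)
At position 12, page 8 is evicted.

8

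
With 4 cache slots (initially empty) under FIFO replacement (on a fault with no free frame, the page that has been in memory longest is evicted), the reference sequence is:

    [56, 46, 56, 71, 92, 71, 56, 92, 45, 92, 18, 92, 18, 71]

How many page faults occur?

6

56 -> fault, frames (56)
46 -> fault, frames (56 46)
56 -> hit
71 -> fault, frames (56 46 71)
92 -> fault, frames (56 46 71 92)
71 -> hit
56 -> hit
92 -> hit
45 -> fault, evict 56, frames (46 71 92 45)
92 -> hit
18 -> fault, evict 46, frames (71 92 45 18)
92 -> hit
18 -> hit
71 -> hit
Page faults: 6.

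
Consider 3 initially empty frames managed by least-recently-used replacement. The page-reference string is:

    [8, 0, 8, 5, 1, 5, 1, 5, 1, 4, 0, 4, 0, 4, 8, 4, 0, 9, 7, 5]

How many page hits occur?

10

8: miss, frames [8]
0: miss, frames [8, 0]
8: hit
5: miss, frames [0, 8, 5]
1: miss, evict 0, frames [8, 5, 1]
5: hit
1: hit
5: hit
1: hit
4: miss, evict 8, frames [5, 1, 4]
0: miss, evict 5, frames [1, 4, 0]
4: hit
0: hit
4: hit
8: miss, evict 1, frames [0, 4, 8]
4: hit
0: hit
9: miss, evict 8, frames [4, 0, 9]
7: miss, evict 4, frames [0, 9, 7]
5: miss, evict 0, frames [9, 7, 5]
Hits: 10.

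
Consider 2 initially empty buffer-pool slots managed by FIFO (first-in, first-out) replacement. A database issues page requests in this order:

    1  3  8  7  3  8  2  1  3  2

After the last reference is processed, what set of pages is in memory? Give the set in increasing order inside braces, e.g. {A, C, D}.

{2, 3}

1 -> miss, frames {1}
3 -> miss, frames {1,3}
8 -> miss, evict 1, frames {3,8}
7 -> miss, evict 3, frames {8,7}
3 -> miss, evict 8, frames {7,3}
8 -> miss, evict 7, frames {3,8}
2 -> miss, evict 3, frames {8,2}
1 -> miss, evict 8, frames {2,1}
3 -> miss, evict 2, frames {1,3}
2 -> miss, evict 1, frames {3,2}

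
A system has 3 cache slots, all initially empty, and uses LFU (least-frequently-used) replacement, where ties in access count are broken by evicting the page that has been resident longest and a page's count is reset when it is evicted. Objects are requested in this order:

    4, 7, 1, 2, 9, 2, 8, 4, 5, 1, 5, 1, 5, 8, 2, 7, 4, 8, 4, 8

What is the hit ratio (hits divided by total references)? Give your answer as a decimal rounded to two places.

0.20

4: fault, frames [4]
7: fault, frames [4, 7]
1: fault, frames [4, 7, 1]
2: fault, evict 4, frames [7, 1, 2]
9: fault, evict 7, frames [1, 2, 9]
2: hit
8: fault, evict 1, frames [2, 9, 8]
4: fault, evict 9, frames [2, 8, 4]
5: fault, evict 8, frames [2, 4, 5]
1: fault, evict 4, frames [2, 5, 1]
5: hit
1: hit
5: hit
8: fault, evict 2, frames [5, 1, 8]
2: fault, evict 8, frames [5, 1, 2]
7: fault, evict 2, frames [5, 1, 7]
4: fault, evict 7, frames [5, 1, 4]
8: fault, evict 4, frames [5, 1, 8]
4: fault, evict 8, frames [5, 1, 4]
8: fault, evict 4, frames [5, 1, 8]
Hits: 4 of 20 references → 4/20 = 0.2000.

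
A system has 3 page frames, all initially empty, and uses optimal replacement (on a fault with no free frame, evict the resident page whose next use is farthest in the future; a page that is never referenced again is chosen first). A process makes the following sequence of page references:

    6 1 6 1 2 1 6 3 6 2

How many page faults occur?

4

6 → fault, frames [6]
1 → fault, frames [6, 1]
6 → hit
1 → hit
2 → fault, frames [6, 1, 2]
1 → hit
6 → hit
3 → fault, evict 1, frames [6, 2, 3]
6 → hit
2 → hit
Page faults: 4.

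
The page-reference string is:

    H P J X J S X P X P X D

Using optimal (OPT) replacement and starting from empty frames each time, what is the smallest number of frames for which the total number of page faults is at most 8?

2

f=1: 12 faults
f=2: 7 faults
f=3: 6 faults
f=4: 6 faults
f=5: 6 faults
f=6: 6 faults
Smallest f with faults ≤ 8 is 2.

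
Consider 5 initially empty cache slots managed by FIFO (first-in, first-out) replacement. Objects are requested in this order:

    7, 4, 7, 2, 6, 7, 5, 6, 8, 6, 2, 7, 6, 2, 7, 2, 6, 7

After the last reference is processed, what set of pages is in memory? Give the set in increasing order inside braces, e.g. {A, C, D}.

7 -> fault, frames [7]
4 -> fault, frames [7, 4]
7 -> hit
2 -> fault, frames [7, 4, 2]
6 -> fault, frames [7, 4, 2, 6]
7 -> hit
5 -> fault, frames [7, 4, 2, 6, 5]
6 -> hit
8 -> fault, evict 7, frames [4, 2, 6, 5, 8]
6 -> hit
2 -> hit
7 -> fault, evict 4, frames [2, 6, 5, 8, 7]
6 -> hit
2 -> hit
7 -> hit
2 -> hit
6 -> hit
7 -> hit

{2, 5, 6, 7, 8}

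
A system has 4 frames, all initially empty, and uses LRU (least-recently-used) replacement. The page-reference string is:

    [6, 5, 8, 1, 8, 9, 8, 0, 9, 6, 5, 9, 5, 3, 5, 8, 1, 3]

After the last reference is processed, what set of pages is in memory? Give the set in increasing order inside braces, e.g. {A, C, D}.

6 → fault, frames [6]
5 → fault, frames [6, 5]
8 → fault, frames [6, 5, 8]
1 → fault, frames [6, 5, 8, 1]
8 → hit
9 → fault, evict 6, frames [5, 1, 8, 9]
8 → hit
0 → fault, evict 5, frames [1, 9, 8, 0]
9 → hit
6 → fault, evict 1, frames [8, 0, 9, 6]
5 → fault, evict 8, frames [0, 9, 6, 5]
9 → hit
5 → hit
3 → fault, evict 0, frames [6, 9, 5, 3]
5 → hit
8 → fault, evict 6, frames [9, 3, 5, 8]
1 → fault, evict 9, frames [3, 5, 8, 1]
3 → hit

{1, 3, 5, 8}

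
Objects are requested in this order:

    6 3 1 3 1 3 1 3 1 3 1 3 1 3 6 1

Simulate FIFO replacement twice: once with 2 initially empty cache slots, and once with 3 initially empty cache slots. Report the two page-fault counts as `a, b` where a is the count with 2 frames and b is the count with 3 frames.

2 frames: F F F . . . . . . . . . . . F . → 4 faults.
3 frames: F F F . . . . . . . . . . . . . → 3 faults.
3 < 4: adding a frame reduced faults, as is typical.

4, 3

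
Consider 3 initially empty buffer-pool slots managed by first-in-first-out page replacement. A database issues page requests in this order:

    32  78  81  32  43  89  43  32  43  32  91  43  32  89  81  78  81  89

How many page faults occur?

11

32: fault, frames {32}
78: fault, frames {32,78}
81: fault, frames {32,78,81}
32: hit
43: fault, evict 32, frames {78,81,43}
89: fault, evict 78, frames {81,43,89}
43: hit
32: fault, evict 81, frames {43,89,32}
43: hit
32: hit
91: fault, evict 43, frames {89,32,91}
43: fault, evict 89, frames {32,91,43}
32: hit
89: fault, evict 32, frames {91,43,89}
81: fault, evict 91, frames {43,89,81}
78: fault, evict 43, frames {89,81,78}
81: hit
89: hit
Page faults: 11.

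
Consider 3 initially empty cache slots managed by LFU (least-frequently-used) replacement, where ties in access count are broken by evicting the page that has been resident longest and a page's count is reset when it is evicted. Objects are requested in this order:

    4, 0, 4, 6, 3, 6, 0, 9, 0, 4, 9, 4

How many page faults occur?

4: miss, frames {4}
0: miss, frames {4,0}
4: hit
6: miss, frames {4,0,6}
3: miss, evict 0, frames {4,6,3}
6: hit
0: miss, evict 3, frames {4,6,0}
9: miss, evict 0, frames {4,6,9}
0: miss, evict 9, frames {4,6,0}
4: hit
9: miss, evict 0, frames {4,6,9}
4: hit
Page faults: 8.

8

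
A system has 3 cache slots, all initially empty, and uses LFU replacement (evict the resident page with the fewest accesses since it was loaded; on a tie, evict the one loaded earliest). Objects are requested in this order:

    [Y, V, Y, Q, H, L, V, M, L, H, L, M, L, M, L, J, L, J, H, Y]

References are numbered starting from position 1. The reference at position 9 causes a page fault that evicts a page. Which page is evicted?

pos 1: Y -> fault, frames [Y]
pos 2: V -> fault, frames [Y, V]
pos 3: Y -> hit
pos 4: Q -> fault, frames [Y, V, Q]
pos 5: H -> fault, evict V, frames [Y, Q, H]
pos 6: L -> fault, evict Q, frames [Y, H, L]
pos 7: V -> fault, evict H, frames [Y, L, V]
pos 8: M -> fault, evict L, frames [Y, V, M]
pos 9: L -> fault, evict V, frames [Y, M, L]
At position 9, page V is evicted.

V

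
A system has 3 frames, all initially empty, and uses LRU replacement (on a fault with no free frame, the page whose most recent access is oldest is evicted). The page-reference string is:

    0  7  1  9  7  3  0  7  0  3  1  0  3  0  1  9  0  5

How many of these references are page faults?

9

0 → fault, frames (0)
7 → fault, frames (0 7)
1 → fault, frames (0 7 1)
9 → fault, evict 0, frames (7 1 9)
7 → hit
3 → fault, evict 1, frames (9 7 3)
0 → fault, evict 9, frames (7 3 0)
7 → hit
0 → hit
3 → hit
1 → fault, evict 7, frames (0 3 1)
0 → hit
3 → hit
0 → hit
1 → hit
9 → fault, evict 3, frames (0 1 9)
0 → hit
5 → fault, evict 1, frames (9 0 5)
Page faults: 9.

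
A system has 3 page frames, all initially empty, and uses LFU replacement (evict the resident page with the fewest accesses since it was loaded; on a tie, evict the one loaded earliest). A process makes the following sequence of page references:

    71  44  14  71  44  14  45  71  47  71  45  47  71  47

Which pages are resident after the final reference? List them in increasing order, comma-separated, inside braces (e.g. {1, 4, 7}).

{14, 44, 47}

71 → fault, frames {71}
44 → fault, frames {71,44}
14 → fault, frames {71,44,14}
71 → hit
44 → hit
14 → hit
45 → fault, evict 71, frames {44,14,45}
71 → fault, evict 45, frames {44,14,71}
47 → fault, evict 71, frames {44,14,47}
71 → fault, evict 47, frames {44,14,71}
45 → fault, evict 71, frames {44,14,45}
47 → fault, evict 45, frames {44,14,47}
71 → fault, evict 47, frames {44,14,71}
47 → fault, evict 71, frames {44,14,47}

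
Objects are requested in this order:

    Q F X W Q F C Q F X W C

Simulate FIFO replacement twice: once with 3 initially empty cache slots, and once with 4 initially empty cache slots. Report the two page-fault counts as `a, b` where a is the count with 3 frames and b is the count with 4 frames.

3 frames: F F F F F F F . . F F . → 9 faults.
4 frames: F F F F . . F F F F F F → 10 faults.
10 > 9: adding a frame increased faults — Belady's anomaly.

9, 10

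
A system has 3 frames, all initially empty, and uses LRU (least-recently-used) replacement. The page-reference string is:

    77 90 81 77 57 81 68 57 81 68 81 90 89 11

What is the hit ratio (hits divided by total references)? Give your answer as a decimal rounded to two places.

77 -> miss, frames {77}
90 -> miss, frames {77,90}
81 -> miss, frames {77,90,81}
77 -> hit
57 -> miss, evict 90, frames {81,77,57}
81 -> hit
68 -> miss, evict 77, frames {57,81,68}
57 -> hit
81 -> hit
68 -> hit
81 -> hit
90 -> miss, evict 57, frames {68,81,90}
89 -> miss, evict 68, frames {81,90,89}
11 -> miss, evict 81, frames {90,89,11}
Hits: 6 of 14 references → 6/14 = 0.4286.

0.43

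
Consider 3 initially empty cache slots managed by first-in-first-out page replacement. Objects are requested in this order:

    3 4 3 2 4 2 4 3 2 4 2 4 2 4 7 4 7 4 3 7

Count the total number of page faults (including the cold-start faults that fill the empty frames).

5

3 → fault, frames {3}
4 → fault, frames {3,4}
3 → hit
2 → fault, frames {3,4,2}
4 → hit
2 → hit
4 → hit
3 → hit
2 → hit
4 → hit
2 → hit
4 → hit
2 → hit
4 → hit
7 → fault, evict 3, frames {4,2,7}
4 → hit
7 → hit
4 → hit
3 → fault, evict 4, frames {2,7,3}
7 → hit
Page faults: 5.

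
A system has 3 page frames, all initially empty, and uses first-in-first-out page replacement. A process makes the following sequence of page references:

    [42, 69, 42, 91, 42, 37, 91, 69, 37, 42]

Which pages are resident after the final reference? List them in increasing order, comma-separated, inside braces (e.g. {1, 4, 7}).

{37, 42, 91}

42: miss, frames {42}
69: miss, frames {42,69}
42: hit
91: miss, frames {42,69,91}
42: hit
37: miss, evict 42, frames {69,91,37}
91: hit
69: hit
37: hit
42: miss, evict 69, frames {91,37,42}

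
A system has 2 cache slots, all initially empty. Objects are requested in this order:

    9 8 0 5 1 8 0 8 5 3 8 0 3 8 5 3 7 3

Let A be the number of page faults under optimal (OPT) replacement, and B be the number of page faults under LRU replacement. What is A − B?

Under OPT: F F F F F . F . F F . F . F F . F . → 12 faults.
Under LRU: F F F F F F F . F F F F F F F F F . → 16 faults.
A − B = 12 − 16 = -4.

-4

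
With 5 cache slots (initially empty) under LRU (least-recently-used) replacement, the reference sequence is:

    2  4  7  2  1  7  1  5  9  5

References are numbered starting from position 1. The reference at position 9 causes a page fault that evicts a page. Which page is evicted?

4

pos 1: 2 -> fault, frames {2}
pos 2: 4 -> fault, frames {2,4}
pos 3: 7 -> fault, frames {2,4,7}
pos 4: 2 -> hit
pos 5: 1 -> fault, frames {4,7,2,1}
pos 6: 7 -> hit
pos 7: 1 -> hit
pos 8: 5 -> fault, frames {4,2,7,1,5}
pos 9: 9 -> fault, evict 4, frames {2,7,1,5,9}
At position 9, page 4 is evicted.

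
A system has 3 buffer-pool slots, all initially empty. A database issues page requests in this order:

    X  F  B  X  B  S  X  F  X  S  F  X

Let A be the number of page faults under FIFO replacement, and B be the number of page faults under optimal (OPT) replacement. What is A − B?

Under FIFO: F F F . . F F F . . . . → 6 faults.
Under OPT: F F F . . F . . . . . . → 4 faults.
A − B = 6 − 4 = 2.

2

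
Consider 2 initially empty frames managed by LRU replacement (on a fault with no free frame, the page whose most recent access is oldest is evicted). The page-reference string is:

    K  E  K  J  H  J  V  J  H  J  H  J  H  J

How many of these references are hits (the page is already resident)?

K → fault, frames {K}
E → fault, frames {K,E}
K → hit
J → fault, evict E, frames {K,J}
H → fault, evict K, frames {J,H}
J → hit
V → fault, evict H, frames {J,V}
J → hit
H → fault, evict V, frames {J,H}
J → hit
H → hit
J → hit
H → hit
J → hit
Hits: 8.

8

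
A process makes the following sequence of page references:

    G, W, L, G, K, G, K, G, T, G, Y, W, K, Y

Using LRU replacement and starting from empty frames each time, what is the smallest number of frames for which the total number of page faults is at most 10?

2

f=1: 14 faults
f=2: 10 faults
f=3: 8 faults
f=4: 8 faults
f=5: 7 faults
f=6: 6 faults
Smallest f with faults ≤ 10 is 2.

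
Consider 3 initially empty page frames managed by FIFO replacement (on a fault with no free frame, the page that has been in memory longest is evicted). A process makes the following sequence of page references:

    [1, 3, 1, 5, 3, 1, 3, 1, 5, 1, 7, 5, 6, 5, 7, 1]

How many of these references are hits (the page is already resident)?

10

1: fault, frames [1]
3: fault, frames [1, 3]
1: hit
5: fault, frames [1, 3, 5]
3: hit
1: hit
3: hit
1: hit
5: hit
1: hit
7: fault, evict 1, frames [3, 5, 7]
5: hit
6: fault, evict 3, frames [5, 7, 6]
5: hit
7: hit
1: fault, evict 5, frames [7, 6, 1]
Hits: 10.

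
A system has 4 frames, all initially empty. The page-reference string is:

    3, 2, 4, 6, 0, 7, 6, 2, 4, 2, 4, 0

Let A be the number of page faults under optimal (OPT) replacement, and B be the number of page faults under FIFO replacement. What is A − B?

Under OPT: F F F F F F . . . . . F → 7 faults.
Under FIFO: F F F F F F . F F . . . → 8 faults.
A − B = 7 − 8 = -1.

-1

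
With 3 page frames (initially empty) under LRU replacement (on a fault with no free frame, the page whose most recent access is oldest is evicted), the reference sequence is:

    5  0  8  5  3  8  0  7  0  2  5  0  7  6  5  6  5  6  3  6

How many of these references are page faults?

12

5 → miss, frames {5}
0 → miss, frames {5,0}
8 → miss, frames {5,0,8}
5 → hit
3 → miss, evict 0, frames {8,5,3}
8 → hit
0 → miss, evict 5, frames {3,8,0}
7 → miss, evict 3, frames {8,0,7}
0 → hit
2 → miss, evict 8, frames {7,0,2}
5 → miss, evict 7, frames {0,2,5}
0 → hit
7 → miss, evict 2, frames {5,0,7}
6 → miss, evict 5, frames {0,7,6}
5 → miss, evict 0, frames {7,6,5}
6 → hit
5 → hit
6 → hit
3 → miss, evict 7, frames {5,6,3}
6 → hit
Page faults: 12.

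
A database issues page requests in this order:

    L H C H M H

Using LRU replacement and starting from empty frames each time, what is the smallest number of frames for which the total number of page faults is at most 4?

f=1: 6 faults
f=2: 4 faults
f=3: 4 faults
f=4: 4 faults
Smallest f with faults ≤ 4 is 2.

2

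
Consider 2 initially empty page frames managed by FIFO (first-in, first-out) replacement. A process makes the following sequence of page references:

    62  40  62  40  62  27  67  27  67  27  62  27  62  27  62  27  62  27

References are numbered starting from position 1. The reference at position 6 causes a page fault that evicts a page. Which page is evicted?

62

pos 1: 62 → miss, frames [62]
pos 2: 40 → miss, frames [62, 40]
pos 3: 62 → hit
pos 4: 40 → hit
pos 5: 62 → hit
pos 6: 27 → miss, evict 62, frames [40, 27]
At position 6, page 62 is evicted.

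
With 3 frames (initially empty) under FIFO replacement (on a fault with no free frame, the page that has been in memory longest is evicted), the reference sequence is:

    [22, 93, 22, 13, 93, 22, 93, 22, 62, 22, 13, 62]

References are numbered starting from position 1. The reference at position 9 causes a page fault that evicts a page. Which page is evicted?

22

pos 1: 22 → fault, frames (22)
pos 2: 93 → fault, frames (22 93)
pos 3: 22 → hit
pos 4: 13 → fault, frames (22 93 13)
pos 5: 93 → hit
pos 6: 22 → hit
pos 7: 93 → hit
pos 8: 22 → hit
pos 9: 62 → fault, evict 22, frames (93 13 62)
At position 9, page 22 is evicted.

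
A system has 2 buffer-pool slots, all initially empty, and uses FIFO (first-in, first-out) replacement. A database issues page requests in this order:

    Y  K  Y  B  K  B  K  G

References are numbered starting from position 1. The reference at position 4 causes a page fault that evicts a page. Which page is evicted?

pos 1: Y: fault, frames (Y)
pos 2: K: fault, frames (Y K)
pos 3: Y: hit
pos 4: B: fault, evict Y, frames (K B)
At position 4, page Y is evicted.

Y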